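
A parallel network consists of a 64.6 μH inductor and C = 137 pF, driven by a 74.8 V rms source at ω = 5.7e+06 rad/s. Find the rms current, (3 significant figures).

X_L = ωL = 368 Ω
X_C = 1/(ωC) = 1280 Ω
Parallel: admittances add. Y = 1/(jωL) + jωC
Y = (0 − j0.00193) S
|Y| = 0.00193 S → |Z| = 1/|Y| = 517 Ω, ∠Z = −∠Y = 90.0°
I = V/|Z| = 74.8/517 = 145 mA

145 mA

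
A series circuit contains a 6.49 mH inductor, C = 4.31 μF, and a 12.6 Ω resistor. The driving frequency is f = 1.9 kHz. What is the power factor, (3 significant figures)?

0.212

ω = 2πf = 11940 rad/s
X_L = ωL = 77.5 Ω
X_C = 1/(ωC) = 19.4 Ω
Net reactance X = X_L − X_C = 58.0 Ω
Z = 12.6 + j58.0 Ω
|Z| = √(12.6² + 58.0²) = 59.4 Ω
∠Z = arctan(58.0/12.6) = 77.8°
cos φ = cos(77.8°) = 0.212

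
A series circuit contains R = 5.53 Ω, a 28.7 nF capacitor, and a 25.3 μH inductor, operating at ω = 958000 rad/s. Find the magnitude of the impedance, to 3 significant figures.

X_L = ωL = 24.2 Ω
X_C = 1/(ωC) = 36.4 Ω
Net reactance X = X_L − X_C = -12.1 Ω
Z = 5.53 − j12.1 Ω
|Z| = √(5.53² + 12.1²) = 13.3 Ω

13.3 Ω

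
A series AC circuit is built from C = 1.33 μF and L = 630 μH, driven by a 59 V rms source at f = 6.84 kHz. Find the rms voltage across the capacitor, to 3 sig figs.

ω = 2πf = 42980 rad/s
X_L = ωL = 27.1 Ω
X_C = 1/(ωC) = 17.5 Ω
Net reactance X = X_L − X_C = 9.58 Ω
Z = j9.58 Ω
|Z| = √(0² + 9.58²) = 9.58 Ω
I = V/|Z| = 6.16 A
V_C = I·|Z_C| = 6.16 × 17.5 = 108 V

108 V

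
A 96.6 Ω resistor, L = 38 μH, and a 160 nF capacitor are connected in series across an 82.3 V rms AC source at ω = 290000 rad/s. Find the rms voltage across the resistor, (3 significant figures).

X_L = ωL = 11.0 Ω
X_C = 1/(ωC) = 21.6 Ω
Net reactance X = X_L − X_C = -10.5 Ω
Z = 96.6 − j10.5 Ω
|Z| = √(96.6² + 10.5²) = 97.2 Ω
I = V/|Z| = 847 mA
V_R = I·|Z_R| = 0.847 × 96.6 = 81.8 V

81.8 V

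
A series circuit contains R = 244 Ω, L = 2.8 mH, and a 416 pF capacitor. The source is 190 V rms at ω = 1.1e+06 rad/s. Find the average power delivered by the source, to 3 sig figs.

10.2 W

X_L = ωL = 3080 Ω
X_C = 1/(ωC) = 2190 Ω
Net reactance X = X_L − X_C = 895 Ω
Z = 244 + j895 Ω
|Z| = √(244² + 895²) = 927 Ω
∠Z = arctan(895/244) = 74.7°
I = V/|Z| = 205 mA
P = VI cos φ = 190 × 0.205 × cos(74.7°) = 10.2 W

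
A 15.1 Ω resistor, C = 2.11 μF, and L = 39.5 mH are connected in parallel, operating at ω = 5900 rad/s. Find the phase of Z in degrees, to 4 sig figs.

-7.023°

X_L = ωL = 233.1 Ω
X_C = 1/(ωC) = 80.33 Ω
Parallel: admittances add. Y = 1/R + 1/(jωL) + jωC
Y = (0.06623 + j0.008158) S
|Y| = 0.06673 S → |Z| = 1/|Y| = 14.99 Ω, ∠Z = −∠Y = -7.023°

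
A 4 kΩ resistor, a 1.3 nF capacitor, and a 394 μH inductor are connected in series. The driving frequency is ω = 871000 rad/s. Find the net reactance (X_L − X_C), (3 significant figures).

-540 Ω

X_L = ωL = 343 Ω
X_C = 1/(ωC) = 883 Ω
X = 343 − 883 = -540 Ω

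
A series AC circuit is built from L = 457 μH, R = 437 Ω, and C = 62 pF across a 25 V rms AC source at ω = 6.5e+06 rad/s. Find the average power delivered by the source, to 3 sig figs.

X_L = ωL = 2970 Ω
X_C = 1/(ωC) = 2480 Ω
Net reactance X = X_L − X_C = 489 Ω
Z = 437 + j489 Ω
|Z| = √(437² + 489²) = 656 Ω
∠Z = arctan(489/437) = 48.2°
I = V/|Z| = 38.1 mA
P = VI cos φ = 25 × 0.0381 × cos(48.2°) = 635 mW

635 mW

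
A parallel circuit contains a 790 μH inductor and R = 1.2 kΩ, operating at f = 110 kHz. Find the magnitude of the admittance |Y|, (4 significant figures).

ω = 2πf = 691200 rad/s
X_L = ωL = 546.0 Ω
Parallel: admittances add. Y = 1/R + 1/(jωL)
Y = (0.0008333 − j0.001831) S
|Y| = 0.002012 S → |Z| = 1/|Y| = 497.0 Ω, ∠Z = −∠Y = 65.53°

2.012 mS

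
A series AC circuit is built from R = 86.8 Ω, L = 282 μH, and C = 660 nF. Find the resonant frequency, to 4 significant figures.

11.67 kHz

ω₀ = 1/√(LC) = 1/√(0.000282 × 6.6e-07) = 73300 rad/s
f₀ = ω₀/(2π) = 11.67 kHz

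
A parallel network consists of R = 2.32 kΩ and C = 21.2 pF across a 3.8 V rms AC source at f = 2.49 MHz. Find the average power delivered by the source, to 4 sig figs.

ω = 2πf = 1.565e+07 rad/s
X_C = 1/(ωC) = 3015 Ω
Parallel: admittances add. Y = 1/R + jωC
Y = (0.0004310 + j0.0003317) S
|Y| = 0.0005439 S → |Z| = 1/|Y| = 1839 Ω, ∠Z = −∠Y = -37.58°
I = V/|Z| = 2.067 mA
P = VI cos φ = 3.8 × 0.002067 × cos(-37.58°) = 6.224 mW

6.224 mW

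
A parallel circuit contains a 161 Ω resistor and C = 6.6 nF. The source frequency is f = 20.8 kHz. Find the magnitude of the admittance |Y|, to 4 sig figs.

ω = 2πf = 130700 rad/s
X_C = 1/(ωC) = 1159 Ω
Parallel: admittances add. Y = 1/R + jωC
Y = (0.006211 + j0.0008626) S
|Y| = 0.006271 S → |Z| = 1/|Y| = 159.5 Ω, ∠Z = −∠Y = -7.906°

6.271 mS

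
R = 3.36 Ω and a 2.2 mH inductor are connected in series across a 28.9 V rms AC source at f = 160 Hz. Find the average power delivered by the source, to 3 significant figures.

ω = 2πf = 1005 rad/s
X_L = ωL = 2.21 Ω
Z = 3.36 + j2.21 Ω
|Z| = √(3.36² + 2.21²) = 4.02 Ω
∠Z = arctan(2.21/3.36) = 33.4°
I = V/|Z| = 7.18 A
P = VI cos φ = 28.9 × 7.18 × cos(33.4°) = 173 W

173 W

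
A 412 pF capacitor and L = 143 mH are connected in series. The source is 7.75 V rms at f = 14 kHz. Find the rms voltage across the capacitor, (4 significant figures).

ω = 2πf = 87960 rad/s
X_L = ωL = 12580 Ω
X_C = 1/(ωC) = 27590 Ω
Net reactance X = X_L − X_C = -15010 Ω
Z = − j15010 Ω
|Z| = √(0² + 15010²) = 15010 Ω
I = V/|Z| = 516.2 μA
V_C = I·|Z_C| = 0.0005162 × 27590 = 14.24 V

14.24 V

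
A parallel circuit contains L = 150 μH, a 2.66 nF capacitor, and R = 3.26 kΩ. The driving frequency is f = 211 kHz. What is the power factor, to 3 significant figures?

ω = 2πf = 1.326e+06 rad/s
X_L = ωL = 199 Ω
X_C = 1/(ωC) = 284 Ω
Parallel: admittances add. Y = 1/R + 1/(jωL) + jωC
Y = (0.000307 − j0.00150) S
|Y| = 0.00153 S → |Z| = 1/|Y| = 652 Ω, ∠Z = −∠Y = 78.5°
cos φ = cos(78.5°) = 0.200

0.200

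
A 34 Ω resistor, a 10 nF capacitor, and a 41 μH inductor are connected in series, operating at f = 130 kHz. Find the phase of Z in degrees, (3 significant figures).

ω = 2πf = 816800 rad/s
X_L = ωL = 33.5 Ω
X_C = 1/(ωC) = 122 Ω
Net reactance X = X_L − X_C = -88.9 Ω
Z = 34.0 − j88.9 Ω
|Z| = √(34.0² + 88.9²) = 95.2 Ω
∠Z = arctan(-88.9/34.0) = -69.1°

-69.1°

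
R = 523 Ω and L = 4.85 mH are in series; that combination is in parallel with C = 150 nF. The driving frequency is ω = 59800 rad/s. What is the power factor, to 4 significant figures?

X_L = ωL = 290.0 Ω
X_C = 1/(ωC) = 111.5 Ω
Branch 1 (R+jX_L): Z₁ = 523.0 + j290.0 Ω, |Z₁| = 598.0 Ω
Branch 2 (−jX_C): Z₂ = −j111.5 Ω
Parallel: Z = Z₁Z₂/(Z₁+Z₂), |Z| = 120.6 Ω, ∠Z = -79.84°
cos φ = cos(-79.84°) = 0.1764

0.1764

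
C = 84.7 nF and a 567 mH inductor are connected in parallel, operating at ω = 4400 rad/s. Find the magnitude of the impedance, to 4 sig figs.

35520 Ω

X_L = ωL = 2495 Ω
X_C = 1/(ωC) = 2683 Ω
Parallel: admittances add. Y = 1/(jωL) + jωC
Y = (0 − j2.815e-05) S
|Y| = 2.815e-05 S → |Z| = 1/|Y| = 35520 Ω, ∠Z = −∠Y = 90.00°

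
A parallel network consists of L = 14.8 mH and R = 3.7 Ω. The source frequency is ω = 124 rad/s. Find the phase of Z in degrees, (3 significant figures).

63.6°

X_L = ωL = 1.84 Ω
Parallel: admittances add. Y = 1/R + 1/(jωL)
Y = (0.270 − j0.545) S
|Y| = 0.608 S → |Z| = 1/|Y| = 1.64 Ω, ∠Z = −∠Y = 63.6°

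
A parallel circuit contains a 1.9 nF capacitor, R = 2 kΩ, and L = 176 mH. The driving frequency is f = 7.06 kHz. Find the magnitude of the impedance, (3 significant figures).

ω = 2πf = 44360 rad/s
X_L = ωL = 7810 Ω
X_C = 1/(ωC) = 11900 Ω
Parallel: admittances add. Y = 1/R + 1/(jωL) + jωC
Y = (0.000500 − j4.38e-05) S
|Y| = 0.000502 S → |Z| = 1/|Y| = 1990 Ω, ∠Z = −∠Y = 5.01°

1990 Ω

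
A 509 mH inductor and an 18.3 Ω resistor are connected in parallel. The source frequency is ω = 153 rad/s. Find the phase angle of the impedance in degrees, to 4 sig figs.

X_L = ωL = 77.88 Ω
Parallel: admittances add. Y = 1/R + 1/(jωL)
Y = (0.05464 − j0.01284) S
|Y| = 0.05613 S → |Z| = 1/|Y| = 17.81 Ω, ∠Z = −∠Y = 13.22°

13.22°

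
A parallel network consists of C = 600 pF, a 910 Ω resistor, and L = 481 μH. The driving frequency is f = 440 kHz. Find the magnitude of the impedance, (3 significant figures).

702 Ω

ω = 2πf = 2.765e+06 rad/s
X_L = ωL = 1330 Ω
X_C = 1/(ωC) = 603 Ω
Parallel: admittances add. Y = 1/R + 1/(jωL) + jωC
Y = (0.00110 + j0.000907) S
|Y| = 0.00142 S → |Z| = 1/|Y| = 702 Ω, ∠Z = −∠Y = -39.5°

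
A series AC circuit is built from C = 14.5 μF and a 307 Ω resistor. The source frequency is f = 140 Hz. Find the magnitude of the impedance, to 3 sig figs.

317 Ω

ω = 2πf = 879.6 rad/s
X_C = 1/(ωC) = 78.4 Ω
Z = 307 − j78.4 Ω
|Z| = √(307² + 78.4²) = 317 Ω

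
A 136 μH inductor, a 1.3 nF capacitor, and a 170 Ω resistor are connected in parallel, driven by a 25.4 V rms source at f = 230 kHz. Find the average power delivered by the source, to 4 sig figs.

ω = 2πf = 1.445e+06 rad/s
X_L = ωL = 196.5 Ω
X_C = 1/(ωC) = 532.3 Ω
Parallel: admittances add. Y = 1/R + 1/(jωL) + jωC
Y = (0.005882 − j0.003209) S
|Y| = 0.006701 S → |Z| = 1/|Y| = 149.2 Ω, ∠Z = −∠Y = 28.62°
I = V/|Z| = 170.2 mA
P = VI cos φ = 25.4 × 0.1702 × cos(28.62°) = 3.795 W

3.795 W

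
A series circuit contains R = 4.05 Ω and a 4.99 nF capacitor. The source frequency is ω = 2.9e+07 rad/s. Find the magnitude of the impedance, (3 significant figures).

X_C = 1/(ωC) = 6.91 Ω
Z = 4.05 − j6.91 Ω
|Z| = √(4.05² + 6.91²) = 8.01 Ω

8.01 Ω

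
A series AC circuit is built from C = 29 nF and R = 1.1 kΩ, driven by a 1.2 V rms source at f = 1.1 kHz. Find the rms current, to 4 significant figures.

ω = 2πf = 6912 rad/s
X_C = 1/(ωC) = 4989 Ω
Z = 1100 − j4989 Ω
|Z| = √(1100² + 4989²) = 5109 Ω
I = V/|Z| = 1.2/5109 = 234.9 μA

234.9 μA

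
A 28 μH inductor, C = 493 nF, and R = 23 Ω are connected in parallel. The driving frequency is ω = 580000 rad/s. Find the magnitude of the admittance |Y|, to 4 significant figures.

X_L = ωL = 16.24 Ω
X_C = 1/(ωC) = 3.497 Ω
Parallel: admittances add. Y = 1/R + 1/(jωL) + jωC
Y = (0.04348 + j0.2244) S
|Y| = 0.2285 S → |Z| = 1/|Y| = 4.376 Ω, ∠Z = −∠Y = -79.03°

228.5 mS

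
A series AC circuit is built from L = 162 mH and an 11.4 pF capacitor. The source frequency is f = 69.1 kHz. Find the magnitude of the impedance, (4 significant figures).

131700 Ω

ω = 2πf = 434200 rad/s
X_L = ωL = 70340 Ω
X_C = 1/(ωC) = 202000 Ω
Net reactance X = X_L − X_C = -131700 Ω
Z = − j131700 Ω
|Z| = √(0² + 131700²) = 131700 Ω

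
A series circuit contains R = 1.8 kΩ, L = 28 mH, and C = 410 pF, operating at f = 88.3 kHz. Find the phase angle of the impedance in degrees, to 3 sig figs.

ω = 2πf = 554800 rad/s
X_L = ωL = 15500 Ω
X_C = 1/(ωC) = 4400 Ω
Net reactance X = X_L − X_C = 11100 Ω
Z = 1800 + j11100 Ω
|Z| = √(1800² + 11100²) = 11300 Ω
∠Z = arctan(11100/1800) = 80.8°

80.8°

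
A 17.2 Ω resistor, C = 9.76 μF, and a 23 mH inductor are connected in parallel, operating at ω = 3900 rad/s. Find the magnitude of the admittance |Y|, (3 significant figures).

X_L = ωL = 89.7 Ω
X_C = 1/(ωC) = 26.3 Ω
Parallel: admittances add. Y = 1/R + 1/(jωL) + jωC
Y = (0.0581 + j0.0269) S
|Y| = 0.0641 S → |Z| = 1/|Y| = 15.6 Ω, ∠Z = −∠Y = -24.8°

64.1 mS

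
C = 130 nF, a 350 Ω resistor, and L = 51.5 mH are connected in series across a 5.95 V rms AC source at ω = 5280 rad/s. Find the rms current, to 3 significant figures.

4.82 mA

X_L = ωL = 272 Ω
X_C = 1/(ωC) = 1460 Ω
Net reactance X = X_L − X_C = -1180 Ω
Z = 350 − j1180 Ω
|Z| = √(350² + 1180²) = 1240 Ω
I = V/|Z| = 5.95/1240 = 4.82 mA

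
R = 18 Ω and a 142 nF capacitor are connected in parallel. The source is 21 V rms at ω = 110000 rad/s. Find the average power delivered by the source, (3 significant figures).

24.5 W

X_C = 1/(ωC) = 64.0 Ω
Parallel: admittances add. Y = 1/R + jωC
Y = (0.0556 + j0.0156) S
|Y| = 0.0577 S → |Z| = 1/|Y| = 17.3 Ω, ∠Z = −∠Y = -15.7°
I = V/|Z| = 1.21 A
P = VI cos φ = 21 × 1.21 × cos(-15.7°) = 24.5 W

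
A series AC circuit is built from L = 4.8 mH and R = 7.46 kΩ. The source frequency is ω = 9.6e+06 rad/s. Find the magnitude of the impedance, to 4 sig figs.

46680 Ω

X_L = ωL = 46080 Ω
Z = 7460 + j46080 Ω
|Z| = √(7460² + 46080²) = 46680 Ω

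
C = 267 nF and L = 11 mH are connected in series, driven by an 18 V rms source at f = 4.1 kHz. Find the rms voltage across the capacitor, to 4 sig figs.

ω = 2πf = 25760 rad/s
X_L = ωL = 283.4 Ω
X_C = 1/(ωC) = 145.4 Ω
Net reactance X = X_L − X_C = 138.0 Ω
Z = j138.0 Ω
|Z| = √(0² + 138.0²) = 138.0 Ω
I = V/|Z| = 130.4 mA
V_C = I·|Z_C| = 0.1304 × 145.4 = 18.97 V

18.97 V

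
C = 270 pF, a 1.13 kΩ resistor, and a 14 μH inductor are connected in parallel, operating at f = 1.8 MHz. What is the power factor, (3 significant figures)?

0.262

ω = 2πf = 1.131e+07 rad/s
X_L = ωL = 158 Ω
X_C = 1/(ωC) = 327 Ω
Parallel: admittances add. Y = 1/R + 1/(jωL) + jωC
Y = (0.000885 − j0.00326) S
|Y| = 0.00338 S → |Z| = 1/|Y| = 296 Ω, ∠Z = −∠Y = 74.8°
cos φ = cos(74.8°) = 0.262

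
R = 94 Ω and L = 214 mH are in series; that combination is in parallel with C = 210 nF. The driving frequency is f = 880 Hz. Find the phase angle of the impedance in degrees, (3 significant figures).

ω = 2πf = 5529 rad/s
X_L = ωL = 1180 Ω
X_C = 1/(ωC) = 861 Ω
Branch 1 (R+jX_L): Z₁ = 94.0 + j1180 Ω, |Z₁| = 1190 Ω
Branch 2 (−jX_C): Z₂ = −j861 Ω
Parallel: Z = Z₁Z₂/(Z₁+Z₂), |Z| = 3050 Ω, ∠Z = -78.3°

-78.3°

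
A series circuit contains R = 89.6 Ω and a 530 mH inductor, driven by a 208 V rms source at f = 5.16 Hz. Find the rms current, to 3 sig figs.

ω = 2πf = 32.42 rad/s
X_L = ωL = 17.2 Ω
Z = 89.6 + j17.2 Ω
|Z| = √(89.6² + 17.2²) = 91.2 Ω
I = V/|Z| = 208/91.2 = 2.28 A

2.28 A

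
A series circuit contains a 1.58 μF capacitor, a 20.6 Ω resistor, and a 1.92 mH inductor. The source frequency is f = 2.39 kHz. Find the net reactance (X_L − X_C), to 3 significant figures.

ω = 2πf = 15020 rad/s
X_L = ωL = 28.8 Ω
X_C = 1/(ωC) = 42.1 Ω
X = 28.8 − 42.1 = -13.3 Ω

-13.3 Ω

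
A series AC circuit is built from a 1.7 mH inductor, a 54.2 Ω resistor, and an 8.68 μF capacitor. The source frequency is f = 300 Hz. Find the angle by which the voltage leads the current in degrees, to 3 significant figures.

ω = 2πf = 1885 rad/s
X_L = ωL = 3.20 Ω
X_C = 1/(ωC) = 61.1 Ω
Net reactance X = X_L − X_C = -57.9 Ω
Z = 54.2 − j57.9 Ω
|Z| = √(54.2² + 57.9²) = 79.3 Ω
∠Z = arctan(-57.9/54.2) = -46.9°

-46.9°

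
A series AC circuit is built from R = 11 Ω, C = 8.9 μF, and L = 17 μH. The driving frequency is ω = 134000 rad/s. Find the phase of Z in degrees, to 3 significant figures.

X_L = ωL = 2.28 Ω
X_C = 1/(ωC) = 0.839 Ω
Net reactance X = X_L − X_C = 1.44 Ω
Z = 11.0 + j1.44 Ω
|Z| = √(11.0² + 1.44²) = 11.1 Ω
∠Z = arctan(1.44/11.0) = 7.46°

7.46°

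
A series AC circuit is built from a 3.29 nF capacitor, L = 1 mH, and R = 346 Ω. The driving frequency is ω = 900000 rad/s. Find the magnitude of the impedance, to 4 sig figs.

660.2 Ω

X_L = ωL = 900.0 Ω
X_C = 1/(ωC) = 337.7 Ω
Net reactance X = X_L − X_C = 562.3 Ω
Z = 346.0 + j562.3 Ω
|Z| = √(346.0² + 562.3²) = 660.2 Ω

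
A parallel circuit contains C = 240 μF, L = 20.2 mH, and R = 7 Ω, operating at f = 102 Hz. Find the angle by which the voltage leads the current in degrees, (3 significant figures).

ω = 2πf = 640.9 rad/s
X_L = ωL = 12.9 Ω
X_C = 1/(ωC) = 6.50 Ω
Parallel: admittances add. Y = 1/R + 1/(jωL) + jωC
Y = (0.143 + j0.0766) S
|Y| = 0.162 S → |Z| = 1/|Y| = 6.17 Ω, ∠Z = −∠Y = -28.2°

-28.2°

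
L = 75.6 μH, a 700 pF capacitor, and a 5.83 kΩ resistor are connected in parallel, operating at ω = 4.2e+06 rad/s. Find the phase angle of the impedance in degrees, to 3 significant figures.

50.7°

X_L = ωL = 318 Ω
X_C = 1/(ωC) = 340 Ω
Parallel: admittances add. Y = 1/R + 1/(jωL) + jωC
Y = (0.000172 − j0.000209) S
|Y| = 0.000271 S → |Z| = 1/|Y| = 3690 Ω, ∠Z = −∠Y = 50.7°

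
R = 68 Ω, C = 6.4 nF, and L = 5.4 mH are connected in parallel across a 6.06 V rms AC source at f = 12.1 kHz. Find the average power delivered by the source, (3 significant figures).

ω = 2πf = 76030 rad/s
X_L = ωL = 411 Ω
X_C = 1/(ωC) = 2060 Ω
Parallel: admittances add. Y = 1/R + 1/(jωL) + jωC
Y = (0.0147 − j0.00195) S
|Y| = 0.0148 S → |Z| = 1/|Y| = 67.4 Ω, ∠Z = −∠Y = 7.55°
I = V/|Z| = 89.9 mA
P = VI cos φ = 6.06 × 0.0899 × cos(7.55°) = 540 mW

540 mW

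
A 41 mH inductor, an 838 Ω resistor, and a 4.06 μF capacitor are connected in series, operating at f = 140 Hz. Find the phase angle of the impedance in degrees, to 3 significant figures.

ω = 2πf = 879.6 rad/s
X_L = ωL = 36.1 Ω
X_C = 1/(ωC) = 280 Ω
Net reactance X = X_L − X_C = -244 Ω
Z = 838 − j244 Ω
|Z| = √(838² + 244²) = 873 Ω
∠Z = arctan(-244/838) = -16.2°

-16.2°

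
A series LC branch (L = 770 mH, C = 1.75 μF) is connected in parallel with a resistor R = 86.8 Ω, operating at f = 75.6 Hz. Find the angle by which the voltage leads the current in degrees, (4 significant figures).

-5.919°

ω = 2πf = 475.0 rad/s
X_L = ωL = 365.8 Ω
X_C = 1/(ωC) = 1203 Ω
Branch 1: Z₁ = R = 86.80 Ω
Branch 2 (series LC): Z₂ = j(X_L − X_C) = −j837.2 Ω
Parallel: Z = Z₁Z₂/(Z₁+Z₂), |Z| = 86.34 Ω, ∠Z = -5.919°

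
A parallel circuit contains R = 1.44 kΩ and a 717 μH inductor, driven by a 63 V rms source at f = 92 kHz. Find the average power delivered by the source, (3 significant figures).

2.76 W

ω = 2πf = 578100 rad/s
X_L = ωL = 414 Ω
Parallel: admittances add. Y = 1/R + 1/(jωL)
Y = (0.000694 − j0.00241) S
|Y| = 0.00251 S → |Z| = 1/|Y| = 398 Ω, ∠Z = −∠Y = 73.9°
I = V/|Z| = 158 mA
P = VI cos φ = 63 × 0.158 × cos(73.9°) = 2.76 W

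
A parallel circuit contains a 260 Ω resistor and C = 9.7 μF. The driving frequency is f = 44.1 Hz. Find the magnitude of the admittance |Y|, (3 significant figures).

4.69 mS

ω = 2πf = 277.1 rad/s
X_C = 1/(ωC) = 372 Ω
Parallel: admittances add. Y = 1/R + jωC
Y = (0.00385 + j0.00269) S
|Y| = 0.00469 S → |Z| = 1/|Y| = 213 Ω, ∠Z = −∠Y = -34.9°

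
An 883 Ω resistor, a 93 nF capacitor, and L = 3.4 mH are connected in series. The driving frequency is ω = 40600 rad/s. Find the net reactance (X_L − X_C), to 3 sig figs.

-127 Ω

X_L = ωL = 138 Ω
X_C = 1/(ωC) = 265 Ω
X = 138 − 265 = -127 Ω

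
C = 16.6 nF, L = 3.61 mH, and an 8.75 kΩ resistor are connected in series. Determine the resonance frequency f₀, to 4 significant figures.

20.56 kHz

ω₀ = 1/√(LC) = 1/√(0.00361 × 1.66e-08) = 129200 rad/s
f₀ = ω₀/(2π) = 20.56 kHz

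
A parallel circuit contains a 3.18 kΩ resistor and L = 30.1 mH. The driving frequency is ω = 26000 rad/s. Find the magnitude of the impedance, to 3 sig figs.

760 Ω

X_L = ωL = 783 Ω
Parallel: admittances add. Y = 1/R + 1/(jωL)
Y = (0.000314 − j0.00128) S
|Y| = 0.00132 S → |Z| = 1/|Y| = 760 Ω, ∠Z = −∠Y = 76.2°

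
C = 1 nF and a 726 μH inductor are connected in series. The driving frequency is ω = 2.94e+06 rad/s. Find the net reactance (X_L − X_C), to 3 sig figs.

X_L = ωL = 2130 Ω
X_C = 1/(ωC) = 340 Ω
X = 2130 − 340 = 1790 Ω

1790 Ω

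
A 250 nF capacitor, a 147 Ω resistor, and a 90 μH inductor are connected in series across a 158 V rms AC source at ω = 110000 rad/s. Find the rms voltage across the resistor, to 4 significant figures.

155.5 V

X_L = ωL = 9.900 Ω
X_C = 1/(ωC) = 36.36 Ω
Net reactance X = X_L − X_C = -26.46 Ω
Z = 147.0 − j26.46 Ω
|Z| = √(147.0² + 26.46²) = 149.4 Ω
I = V/|Z| = 1.058 A
V_R = I·|Z_R| = 1.058 × 147.0 = 155.5 V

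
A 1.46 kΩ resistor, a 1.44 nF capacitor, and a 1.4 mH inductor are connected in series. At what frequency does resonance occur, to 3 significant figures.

112 kHz

ω₀ = 1/√(LC) = 1/√(0.0014 × 1.44e-09) = 704300 rad/s
f₀ = ω₀/(2π) = 112 kHz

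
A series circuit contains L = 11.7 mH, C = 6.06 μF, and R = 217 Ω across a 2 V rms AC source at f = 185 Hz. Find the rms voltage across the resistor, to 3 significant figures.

1.72 V

ω = 2πf = 1162 rad/s
X_L = ωL = 13.6 Ω
X_C = 1/(ωC) = 142 Ω
Net reactance X = X_L − X_C = -128 Ω
Z = 217 − j128 Ω
|Z| = √(217² + 128²) = 252 Ω
I = V/|Z| = 7.93 mA
V_R = I·|Z_R| = 0.00793 × 217 = 1.72 V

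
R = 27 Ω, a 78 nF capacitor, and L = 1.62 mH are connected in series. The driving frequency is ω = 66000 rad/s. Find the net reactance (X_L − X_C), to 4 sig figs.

X_L = ωL = 106.9 Ω
X_C = 1/(ωC) = 194.3 Ω
X = 106.9 − 194.3 = -87.33 Ω

-87.33 Ω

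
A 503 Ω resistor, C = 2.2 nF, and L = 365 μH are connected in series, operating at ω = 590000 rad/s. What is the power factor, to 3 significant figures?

X_L = ωL = 215 Ω
X_C = 1/(ωC) = 770 Ω
Net reactance X = X_L − X_C = -555 Ω
Z = 503 − j555 Ω
|Z| = √(503² + 555²) = 749 Ω
∠Z = arctan(-555/503) = -47.8°
cos φ = cos(-47.8°) = 0.671

0.671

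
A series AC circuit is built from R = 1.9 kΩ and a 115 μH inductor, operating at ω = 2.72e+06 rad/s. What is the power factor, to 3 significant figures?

0.987

X_L = ωL = 313 Ω
Z = 1900 + j313 Ω
|Z| = √(1900² + 313²) = 1930 Ω
∠Z = arctan(313/1900) = 9.35°
cos φ = cos(9.35°) = 0.987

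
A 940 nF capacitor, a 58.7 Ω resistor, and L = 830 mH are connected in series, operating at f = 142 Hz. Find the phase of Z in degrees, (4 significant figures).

-82.60°

ω = 2πf = 892.2 rad/s
X_L = ωL = 740.5 Ω
X_C = 1/(ωC) = 1192 Ω
Net reactance X = X_L − X_C = -451.8 Ω
Z = 58.70 − j451.8 Ω
|Z| = √(58.70² + 451.8²) = 455.6 Ω
∠Z = arctan(-451.8/58.70) = -82.60°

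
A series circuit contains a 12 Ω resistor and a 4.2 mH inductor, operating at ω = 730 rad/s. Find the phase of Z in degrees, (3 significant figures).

X_L = ωL = 3.07 Ω
Z = 12.0 + j3.07 Ω
|Z| = √(12.0² + 3.07²) = 12.4 Ω
∠Z = arctan(3.07/12.0) = 14.3°

14.3°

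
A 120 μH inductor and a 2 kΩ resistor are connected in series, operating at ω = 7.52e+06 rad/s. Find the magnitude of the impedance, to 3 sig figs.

2190 Ω

X_L = ωL = 902 Ω
Z = 2000 + j902 Ω
|Z| = √(2000² + 902²) = 2190 Ω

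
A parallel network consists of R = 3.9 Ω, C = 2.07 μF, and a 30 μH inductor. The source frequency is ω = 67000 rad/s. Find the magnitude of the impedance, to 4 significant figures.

2.267 Ω

X_L = ωL = 2.010 Ω
X_C = 1/(ωC) = 7.210 Ω
Parallel: admittances add. Y = 1/R + 1/(jωL) + jωC
Y = (0.2564 − j0.3588) S
|Y| = 0.4410 S → |Z| = 1/|Y| = 2.267 Ω, ∠Z = −∠Y = 54.45°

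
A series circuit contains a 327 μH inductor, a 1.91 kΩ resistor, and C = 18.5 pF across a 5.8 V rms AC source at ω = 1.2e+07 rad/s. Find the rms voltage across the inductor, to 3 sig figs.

11.4 V

X_L = ωL = 3920 Ω
X_C = 1/(ωC) = 4500 Ω
Net reactance X = X_L − X_C = -581 Ω
Z = 1910 − j581 Ω
|Z| = √(1910² + 581²) = 2000 Ω
I = V/|Z| = 2.91 mA
V_L = I·|Z_L| = 0.00291 × 3920 = 11.4 V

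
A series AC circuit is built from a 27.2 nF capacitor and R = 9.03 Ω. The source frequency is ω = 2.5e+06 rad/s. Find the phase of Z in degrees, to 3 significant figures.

-58.4°

X_C = 1/(ωC) = 14.7 Ω
Z = 9.03 − j14.7 Ω
|Z| = √(9.03² + 14.7²) = 17.3 Ω
∠Z = arctan(-14.7/9.03) = -58.4°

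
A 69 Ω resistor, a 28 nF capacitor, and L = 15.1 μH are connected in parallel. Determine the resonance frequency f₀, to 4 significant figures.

ω₀ = 1/√(LC) = 1/√(1.51e-05 × 2.8e-08) = 1.538e+06 rad/s
f₀ = ω₀/(2π) = 244.8 kHz

244.8 kHz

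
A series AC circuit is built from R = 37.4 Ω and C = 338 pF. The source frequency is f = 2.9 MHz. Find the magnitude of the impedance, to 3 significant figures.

167 Ω

ω = 2πf = 1.822e+07 rad/s
X_C = 1/(ωC) = 162 Ω
Z = 37.4 − j162 Ω
|Z| = √(37.4² + 162²) = 167 Ω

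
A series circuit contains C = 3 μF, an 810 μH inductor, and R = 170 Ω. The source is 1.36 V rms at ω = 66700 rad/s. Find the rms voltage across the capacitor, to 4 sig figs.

0.03841 V

X_L = ωL = 54.03 Ω
X_C = 1/(ωC) = 4.998 Ω
Net reactance X = X_L − X_C = 49.03 Ω
Z = 170.0 + j49.03 Ω
|Z| = √(170.0² + 49.03²) = 176.9 Ω
I = V/|Z| = 7.687 mA
V_C = I·|Z_C| = 0.007687 × 4.998 = 0.03841 V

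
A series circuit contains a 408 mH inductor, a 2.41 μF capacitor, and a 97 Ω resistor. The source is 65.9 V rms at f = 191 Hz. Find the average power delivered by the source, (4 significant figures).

13.99 W

ω = 2πf = 1200 rad/s
X_L = ωL = 489.6 Ω
X_C = 1/(ωC) = 345.8 Ω
Net reactance X = X_L − X_C = 143.9 Ω
Z = 97.00 + j143.9 Ω
|Z| = √(97.00² + 143.9²) = 173.5 Ω
∠Z = arctan(143.9/97.00) = 56.01°
I = V/|Z| = 379.8 mA
P = VI cos φ = 65.9 × 0.3798 × cos(56.01°) = 13.99 W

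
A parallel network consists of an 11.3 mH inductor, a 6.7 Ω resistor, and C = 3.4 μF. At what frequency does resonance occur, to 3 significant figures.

812 Hz

ω₀ = 1/√(LC) = 1/√(0.0113 × 3.4e-06) = 5102 rad/s
f₀ = ω₀/(2π) = 812 Hz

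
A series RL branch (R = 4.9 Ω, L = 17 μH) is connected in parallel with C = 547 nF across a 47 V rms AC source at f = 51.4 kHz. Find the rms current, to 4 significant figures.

ω = 2πf = 323000 rad/s
X_L = ωL = 5.490 Ω
X_C = 1/(ωC) = 5.661 Ω
Branch 1 (R+jX_L): Z₁ = 4.900 + j5.490 Ω, |Z₁| = 7.359 Ω
Branch 2 (−jX_C): Z₂ = −j5.661 Ω
Parallel: Z = Z₁Z₂/(Z₁+Z₂), |Z| = 8.496 Ω, ∠Z = -39.76°
I = V/|Z| = 47/8.496 = 5.532 A

5.532 A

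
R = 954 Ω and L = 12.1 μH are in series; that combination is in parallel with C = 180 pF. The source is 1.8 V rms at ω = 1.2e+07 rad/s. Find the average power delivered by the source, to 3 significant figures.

3.32 mW

X_L = ωL = 145 Ω
X_C = 1/(ωC) = 463 Ω
Branch 1 (R+jX_L): Z₁ = 954 + j145 Ω, |Z₁| = 965 Ω
Branch 2 (−jX_C): Z₂ = −j463 Ω
Parallel: Z = Z₁Z₂/(Z₁+Z₂), |Z| = 444 Ω, ∠Z = -62.9°
I = V/|Z| = 4.05 mA
P = VI cos φ = 1.8 × 0.00405 × cos(-62.9°) = 3.32 mW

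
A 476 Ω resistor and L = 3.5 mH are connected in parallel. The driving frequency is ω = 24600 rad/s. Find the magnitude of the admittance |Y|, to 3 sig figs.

11.8 mS

X_L = ωL = 86.1 Ω
Parallel: admittances add. Y = 1/R + 1/(jωL)
Y = (0.00210 − j0.0116) S
|Y| = 0.0118 S → |Z| = 1/|Y| = 84.7 Ω, ∠Z = −∠Y = 79.7°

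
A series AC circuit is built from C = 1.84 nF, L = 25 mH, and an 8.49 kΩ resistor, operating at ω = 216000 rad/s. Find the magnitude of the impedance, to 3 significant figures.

8970 Ω

X_L = ωL = 5400 Ω
X_C = 1/(ωC) = 2520 Ω
Net reactance X = X_L − X_C = 2880 Ω
Z = 8490 + j2880 Ω
|Z| = √(8490² + 2880²) = 8970 Ω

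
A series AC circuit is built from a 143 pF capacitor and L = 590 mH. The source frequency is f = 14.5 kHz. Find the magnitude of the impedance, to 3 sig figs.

ω = 2πf = 91110 rad/s
X_L = ωL = 53800 Ω
X_C = 1/(ωC) = 76800 Ω
Net reactance X = X_L − X_C = -23000 Ω
Z = − j23000 Ω
|Z| = √(0² + 23000²) = 23000 Ω

23000 Ω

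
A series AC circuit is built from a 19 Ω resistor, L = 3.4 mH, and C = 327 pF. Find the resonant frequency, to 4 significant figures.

150.9 kHz

ω₀ = 1/√(LC) = 1/√(0.0034 × 3.27e-10) = 948400 rad/s
f₀ = ω₀/(2π) = 150.9 kHz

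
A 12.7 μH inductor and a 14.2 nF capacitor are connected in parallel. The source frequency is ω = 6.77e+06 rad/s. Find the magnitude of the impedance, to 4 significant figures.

X_L = ωL = 85.98 Ω
X_C = 1/(ωC) = 10.40 Ω
Parallel: admittances add. Y = 1/(jωL) + jωC
Y = (0 + j0.08450) S
|Y| = 0.08450 S → |Z| = 1/|Y| = 11.83 Ω, ∠Z = −∠Y = -90.00°

11.83 Ω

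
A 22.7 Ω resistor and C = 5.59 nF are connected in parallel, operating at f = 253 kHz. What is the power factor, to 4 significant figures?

ω = 2πf = 1.59e+06 rad/s
X_C = 1/(ωC) = 112.5 Ω
Parallel: admittances add. Y = 1/R + jωC
Y = (0.04405 + j0.008886) S
|Y| = 0.04494 S → |Z| = 1/|Y| = 22.25 Ω, ∠Z = −∠Y = -11.40°
cos φ = cos(-11.40°) = 0.9803

0.9803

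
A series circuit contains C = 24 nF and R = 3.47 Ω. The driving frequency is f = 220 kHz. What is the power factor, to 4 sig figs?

0.1144

ω = 2πf = 1.382e+06 rad/s
X_C = 1/(ωC) = 30.14 Ω
Z = 3.470 − j30.14 Ω
|Z| = √(3.470² + 30.14²) = 30.34 Ω
∠Z = arctan(-30.14/3.470) = -83.43°
cos φ = cos(-83.43°) = 0.1144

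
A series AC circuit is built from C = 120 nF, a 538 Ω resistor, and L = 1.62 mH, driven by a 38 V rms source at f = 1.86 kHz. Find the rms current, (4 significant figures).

ω = 2πf = 11690 rad/s
X_L = ωL = 18.93 Ω
X_C = 1/(ωC) = 713.1 Ω
Net reactance X = X_L − X_C = -694.1 Ω
Z = 538.0 − j694.1 Ω
|Z| = √(538.0² + 694.1²) = 878.2 Ω
I = V/|Z| = 38/878.2 = 43.27 mA

43.27 mA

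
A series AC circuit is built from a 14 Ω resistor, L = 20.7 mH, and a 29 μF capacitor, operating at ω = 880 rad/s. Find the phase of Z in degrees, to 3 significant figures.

-56.3°

X_L = ωL = 18.2 Ω
X_C = 1/(ωC) = 39.2 Ω
Net reactance X = X_L − X_C = -21.0 Ω
Z = 14.0 − j21.0 Ω
|Z| = √(14.0² + 21.0²) = 25.2 Ω
∠Z = arctan(-21.0/14.0) = -56.3°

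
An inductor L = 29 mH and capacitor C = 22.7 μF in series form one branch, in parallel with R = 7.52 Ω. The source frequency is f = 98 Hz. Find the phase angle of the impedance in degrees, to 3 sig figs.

-7.97°

ω = 2πf = 615.8 rad/s
X_L = ωL = 17.9 Ω
X_C = 1/(ωC) = 71.5 Ω
Branch 1: Z₁ = R = 7.52 Ω
Branch 2 (series LC): Z₂ = j(X_L − X_C) = −j53.7 Ω
Parallel: Z = Z₁Z₂/(Z₁+Z₂), |Z| = 7.45 Ω, ∠Z = -7.97°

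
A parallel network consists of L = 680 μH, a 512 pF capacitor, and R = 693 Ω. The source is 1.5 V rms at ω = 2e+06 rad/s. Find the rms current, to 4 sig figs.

X_L = ωL = 1360 Ω
X_C = 1/(ωC) = 976.6 Ω
Parallel: admittances add. Y = 1/R + 1/(jωL) + jωC
Y = (0.001443 + j0.0002887) S
|Y| = 0.001472 S → |Z| = 1/|Y| = 679.5 Ω, ∠Z = −∠Y = -11.31°
I = V/|Z| = 1.5/679.5 = 2.207 mA

2.207 mA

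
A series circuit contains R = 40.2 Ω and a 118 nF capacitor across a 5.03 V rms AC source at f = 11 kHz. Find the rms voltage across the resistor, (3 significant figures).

1.57 V

ω = 2πf = 69120 rad/s
X_C = 1/(ωC) = 123 Ω
Z = 40.2 − j123 Ω
|Z| = √(40.2² + 123²) = 129 Ω
I = V/|Z| = 39.0 mA
V_R = I·|Z_R| = 0.0390 × 40.2 = 1.57 V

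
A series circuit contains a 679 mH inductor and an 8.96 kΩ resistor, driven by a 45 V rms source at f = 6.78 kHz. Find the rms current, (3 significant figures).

1.49 mA

ω = 2πf = 42600 rad/s
X_L = ωL = 28900 Ω
Z = 8960 + j28900 Ω
|Z| = √(8960² + 28900²) = 30300 Ω
I = V/|Z| = 45/30300 = 1.49 mA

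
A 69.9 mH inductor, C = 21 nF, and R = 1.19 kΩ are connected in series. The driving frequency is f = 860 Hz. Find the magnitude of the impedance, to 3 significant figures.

ω = 2πf = 5404 rad/s
X_L = ωL = 378 Ω
X_C = 1/(ωC) = 8810 Ω
Net reactance X = X_L − X_C = -8430 Ω
Z = 1190 − j8430 Ω
|Z| = √(1190² + 8430²) = 8520 Ω

8520 Ω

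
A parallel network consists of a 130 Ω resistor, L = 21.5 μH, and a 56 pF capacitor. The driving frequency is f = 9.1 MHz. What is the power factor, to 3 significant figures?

ω = 2πf = 5.718e+07 rad/s
X_L = ωL = 1230 Ω
X_C = 1/(ωC) = 312 Ω
Parallel: admittances add. Y = 1/R + 1/(jωL) + jωC
Y = (0.00769 + j0.00239) S
|Y| = 0.00805 S → |Z| = 1/|Y| = 124 Ω, ∠Z = −∠Y = -17.2°
cos φ = cos(-17.2°) = 0.955

0.955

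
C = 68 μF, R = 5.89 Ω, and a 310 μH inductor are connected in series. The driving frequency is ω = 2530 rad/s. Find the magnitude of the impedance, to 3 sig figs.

X_L = ωL = 0.784 Ω
X_C = 1/(ωC) = 5.81 Ω
Net reactance X = X_L − X_C = -5.03 Ω
Z = 5.89 − j5.03 Ω
|Z| = √(5.89² + 5.03²) = 7.74 Ω

7.74 Ω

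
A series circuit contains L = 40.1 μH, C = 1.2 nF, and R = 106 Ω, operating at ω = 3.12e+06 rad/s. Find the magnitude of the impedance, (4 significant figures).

X_L = ωL = 125.1 Ω
X_C = 1/(ωC) = 267.1 Ω
Net reactance X = X_L − X_C = -142.0 Ω
Z = 106.0 − j142.0 Ω
|Z| = √(106.0² + 142.0²) = 177.2 Ω

177.2 Ω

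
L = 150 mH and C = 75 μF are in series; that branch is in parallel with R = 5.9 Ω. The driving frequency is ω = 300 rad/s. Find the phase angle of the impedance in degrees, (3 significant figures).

X_L = ωL = 45.0 Ω
X_C = 1/(ωC) = 44.4 Ω
Branch 1: Z₁ = R = 5.90 Ω
Branch 2 (series LC): Z₂ = j(X_L − X_C) = j0.556 Ω
Parallel: Z = Z₁Z₂/(Z₁+Z₂), |Z| = 0.553 Ω, ∠Z = 84.6°

84.6°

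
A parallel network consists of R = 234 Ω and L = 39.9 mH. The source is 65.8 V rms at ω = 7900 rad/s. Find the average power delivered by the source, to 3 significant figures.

X_L = ωL = 315 Ω
Parallel: admittances add. Y = 1/R + 1/(jωL)
Y = (0.00427 − j0.00317) S
|Y| = 0.00532 S → |Z| = 1/|Y| = 188 Ω, ∠Z = −∠Y = 36.6°
I = V/|Z| = 350 mA
P = VI cos φ = 65.8 × 0.350 × cos(36.6°) = 18.5 W

18.5 W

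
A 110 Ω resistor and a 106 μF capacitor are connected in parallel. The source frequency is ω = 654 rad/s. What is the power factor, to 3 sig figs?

X_C = 1/(ωC) = 14.4 Ω
Parallel: admittances add. Y = 1/R + jωC
Y = (0.00909 + j0.0693) S
|Y| = 0.0699 S → |Z| = 1/|Y| = 14.3 Ω, ∠Z = −∠Y = -82.5°
cos φ = cos(-82.5°) = 0.130

0.130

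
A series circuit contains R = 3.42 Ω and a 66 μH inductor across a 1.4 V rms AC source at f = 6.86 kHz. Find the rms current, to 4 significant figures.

ω = 2πf = 43100 rad/s
X_L = ωL = 2.845 Ω
Z = 3.420 + j2.845 Ω
|Z| = √(3.420² + 2.845²) = 4.448 Ω
I = V/|Z| = 1.4/4.448 = 314.7 mA

314.7 mA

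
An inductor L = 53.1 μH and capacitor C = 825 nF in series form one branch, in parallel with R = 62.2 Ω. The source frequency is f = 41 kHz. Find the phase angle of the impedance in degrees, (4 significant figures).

81.79°

ω = 2πf = 257600 rad/s
X_L = ωL = 13.68 Ω
X_C = 1/(ωC) = 4.705 Ω
Branch 1: Z₁ = R = 62.20 Ω
Branch 2 (series LC): Z₂ = j(X_L − X_C) = j8.974 Ω
Parallel: Z = Z₁Z₂/(Z₁+Z₂), |Z| = 8.882 Ω, ∠Z = 81.79°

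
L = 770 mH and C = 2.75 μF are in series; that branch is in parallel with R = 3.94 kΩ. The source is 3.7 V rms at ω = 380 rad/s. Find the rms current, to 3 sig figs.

5.65 mA

X_L = ωL = 293 Ω
X_C = 1/(ωC) = 957 Ω
Branch 1: Z₁ = R = 3940 Ω
Branch 2 (series LC): Z₂ = j(X_L − X_C) = −j664 Ω
Parallel: Z = Z₁Z₂/(Z₁+Z₂), |Z| = 655 Ω, ∠Z = -80.4°
I = V/|Z| = 3.7/655 = 5.65 mA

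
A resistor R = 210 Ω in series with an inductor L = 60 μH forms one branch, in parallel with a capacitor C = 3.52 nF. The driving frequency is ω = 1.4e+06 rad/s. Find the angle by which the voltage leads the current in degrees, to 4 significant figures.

-38.68°

X_L = ωL = 84.00 Ω
X_C = 1/(ωC) = 202.9 Ω
Branch 1 (R+jX_L): Z₁ = 210.0 + j84.00 Ω, |Z₁| = 226.2 Ω
Branch 2 (−jX_C): Z₂ = −j202.9 Ω
Parallel: Z = Z₁Z₂/(Z₁+Z₂), |Z| = 190.2 Ω, ∠Z = -38.68°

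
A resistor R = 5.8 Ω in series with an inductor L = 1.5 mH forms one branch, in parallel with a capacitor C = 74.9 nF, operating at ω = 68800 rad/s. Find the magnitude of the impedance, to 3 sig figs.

220 Ω

X_L = ωL = 103 Ω
X_C = 1/(ωC) = 194 Ω
Branch 1 (R+jX_L): Z₁ = 5.80 + j103 Ω, |Z₁| = 103 Ω
Branch 2 (−jX_C): Z₂ = −j194 Ω
Parallel: Z = Z₁Z₂/(Z₁+Z₂), |Z| = 220 Ω, ∠Z = 83.1°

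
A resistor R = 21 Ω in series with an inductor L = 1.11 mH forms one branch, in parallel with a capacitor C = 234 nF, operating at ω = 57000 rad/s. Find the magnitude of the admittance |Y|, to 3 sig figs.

4.81 mS

X_L = ωL = 63.3 Ω
X_C = 1/(ωC) = 75.0 Ω
Branch 1 (R+jX_L): Z₁ = 21.0 + j63.3 Ω, |Z₁| = 66.7 Ω
Branch 2 (−jX_C): Z₂ = −j75.0 Ω
Parallel: Z = Z₁Z₂/(Z₁+Z₂), |Z| = 208 Ω, ∠Z = 10.8°
|Y| = 1/|Z| = 4.81 mS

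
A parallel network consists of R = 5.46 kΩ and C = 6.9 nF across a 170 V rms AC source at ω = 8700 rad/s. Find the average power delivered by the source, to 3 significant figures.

5.29 W

X_C = 1/(ωC) = 16700 Ω
Parallel: admittances add. Y = 1/R + jωC
Y = (0.000183 + j6e-05) S
|Y| = 0.000193 S → |Z| = 1/|Y| = 5190 Ω, ∠Z = −∠Y = -18.1°
I = V/|Z| = 32.8 mA
P = VI cos φ = 170 × 0.0328 × cos(-18.1°) = 5.29 W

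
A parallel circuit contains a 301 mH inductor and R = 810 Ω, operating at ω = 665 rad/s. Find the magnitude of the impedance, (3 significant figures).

X_L = ωL = 200 Ω
Parallel: admittances add. Y = 1/R + 1/(jωL)
Y = (0.00123 − j0.00500) S
|Y| = 0.00515 S → |Z| = 1/|Y| = 194 Ω, ∠Z = −∠Y = 76.1°

194 Ω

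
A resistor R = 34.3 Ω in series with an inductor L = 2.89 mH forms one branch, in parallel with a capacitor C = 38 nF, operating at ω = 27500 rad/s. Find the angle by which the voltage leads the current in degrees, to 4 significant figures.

64.42°

X_L = ωL = 79.48 Ω
X_C = 1/(ωC) = 956.9 Ω
Branch 1 (R+jX_L): Z₁ = 34.30 + j79.48 Ω, |Z₁| = 86.56 Ω
Branch 2 (−jX_C): Z₂ = −j956.9 Ω
Parallel: Z = Z₁Z₂/(Z₁+Z₂), |Z| = 94.33 Ω, ∠Z = 64.42°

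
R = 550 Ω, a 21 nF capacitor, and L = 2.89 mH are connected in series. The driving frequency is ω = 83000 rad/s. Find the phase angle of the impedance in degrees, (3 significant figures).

X_L = ωL = 240 Ω
X_C = 1/(ωC) = 574 Ω
Net reactance X = X_L − X_C = -334 Ω
Z = 550 − j334 Ω
|Z| = √(550² + 334²) = 643 Ω
∠Z = arctan(-334/550) = -31.3°

-31.3°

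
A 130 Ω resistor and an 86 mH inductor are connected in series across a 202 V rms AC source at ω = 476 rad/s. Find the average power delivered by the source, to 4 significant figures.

X_L = ωL = 40.94 Ω
Z = 130.0 + j40.94 Ω
|Z| = √(130.0² + 40.94²) = 136.3 Ω
∠Z = arctan(40.94/130.0) = 17.48°
I = V/|Z| = 1.482 A
P = VI cos φ = 202 × 1.482 × cos(17.48°) = 285.6 W

285.6 W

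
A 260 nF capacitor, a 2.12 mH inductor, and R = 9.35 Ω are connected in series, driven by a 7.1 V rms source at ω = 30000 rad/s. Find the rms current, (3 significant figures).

109 mA

X_L = ωL = 63.6 Ω
X_C = 1/(ωC) = 128 Ω
Net reactance X = X_L − X_C = -64.6 Ω
Z = 9.35 − j64.6 Ω
|Z| = √(9.35² + 64.6²) = 65.3 Ω
I = V/|Z| = 7.1/65.3 = 109 mA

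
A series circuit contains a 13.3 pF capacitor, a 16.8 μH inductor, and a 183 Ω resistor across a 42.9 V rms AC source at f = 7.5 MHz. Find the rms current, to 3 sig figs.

ω = 2πf = 4.712e+07 rad/s
X_L = ωL = 792 Ω
X_C = 1/(ωC) = 1600 Ω
Net reactance X = X_L − X_C = -804 Ω
Z = 183 − j804 Ω
|Z| = √(183² + 804²) = 824 Ω
I = V/|Z| = 42.9/824 = 52.0 mA

52.0 mA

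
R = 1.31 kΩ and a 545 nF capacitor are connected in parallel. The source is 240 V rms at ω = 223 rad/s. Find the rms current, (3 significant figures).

X_C = 1/(ωC) = 8230 Ω
Parallel: admittances add. Y = 1/R + jωC
Y = (0.000763 + j0.000122) S
|Y| = 0.000773 S → |Z| = 1/|Y| = 1290 Ω, ∠Z = −∠Y = -9.05°
I = V/|Z| = 240/1290 = 186 mA

186 mA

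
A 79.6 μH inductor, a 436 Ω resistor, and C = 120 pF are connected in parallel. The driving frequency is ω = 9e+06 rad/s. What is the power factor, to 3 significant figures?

X_L = ωL = 716 Ω
X_C = 1/(ωC) = 926 Ω
Parallel: admittances add. Y = 1/R + 1/(jωL) + jωC
Y = (0.00229 − j0.000316) S
|Y| = 0.00232 S → |Z| = 1/|Y| = 432 Ω, ∠Z = −∠Y = 7.84°
cos φ = cos(7.84°) = 0.991

0.991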